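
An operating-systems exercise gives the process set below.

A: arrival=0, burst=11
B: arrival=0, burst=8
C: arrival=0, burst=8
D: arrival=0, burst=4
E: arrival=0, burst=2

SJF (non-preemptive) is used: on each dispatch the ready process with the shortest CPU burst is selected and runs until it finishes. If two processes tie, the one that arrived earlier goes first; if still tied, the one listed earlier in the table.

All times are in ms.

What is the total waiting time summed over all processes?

44

Gantt: | E 0-2 | D 2-6 | B 6-14 | C 14-22 | A 22-33 |
Completion: A=33  B=14  C=22  D=6  E=2
Turnaround (C−A): A=33  B=14  C=22  D=6  E=2
Waiting = turnaround − burst: A=22, B=6, C=14, D=2, E=0
Total waiting = 22 + 6 + 14 + 2 + 0 = 44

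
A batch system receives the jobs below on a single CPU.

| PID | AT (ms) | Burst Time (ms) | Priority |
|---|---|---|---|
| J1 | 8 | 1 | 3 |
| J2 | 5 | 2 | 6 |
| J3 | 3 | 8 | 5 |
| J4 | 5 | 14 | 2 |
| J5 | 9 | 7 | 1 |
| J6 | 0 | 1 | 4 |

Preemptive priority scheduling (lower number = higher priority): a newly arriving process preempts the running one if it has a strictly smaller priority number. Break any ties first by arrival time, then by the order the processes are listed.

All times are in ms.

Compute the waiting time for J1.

Schedule: | J6 0-1 | idle 1-3 | J3 3-5 | J4 5-9 | J5 9-16 | J4 16-26 | J1 26-27 | J3 27-33 | J2 33-35 |
Completion: J1=27  J2=35  J3=33  J4=26  J5=16  J6=1
Turnaround (C−A): J1=19  J2=30  J3=30  J4=21  J5=7  J6=1
Waiting(J1) = turnaround − burst = 19 − 1 = 18

18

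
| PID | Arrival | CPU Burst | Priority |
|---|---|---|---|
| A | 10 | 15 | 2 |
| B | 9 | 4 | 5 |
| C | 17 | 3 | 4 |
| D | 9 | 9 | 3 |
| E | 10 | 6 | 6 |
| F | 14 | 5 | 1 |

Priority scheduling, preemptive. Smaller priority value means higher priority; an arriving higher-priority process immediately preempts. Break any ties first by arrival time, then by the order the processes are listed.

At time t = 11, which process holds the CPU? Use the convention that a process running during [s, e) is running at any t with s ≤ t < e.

Timeline: | idle 0-9 | D 9-10 | A 10-14 | F 14-19 | A 19-30 | D 30-38 | C 38-41 | B 41-45 | E 45-51 |
Completion: A=30  B=45  C=41  D=38  E=51  F=19
Turnaround (C−A): A=20  B=36  C=24  D=29  E=41  F=5

A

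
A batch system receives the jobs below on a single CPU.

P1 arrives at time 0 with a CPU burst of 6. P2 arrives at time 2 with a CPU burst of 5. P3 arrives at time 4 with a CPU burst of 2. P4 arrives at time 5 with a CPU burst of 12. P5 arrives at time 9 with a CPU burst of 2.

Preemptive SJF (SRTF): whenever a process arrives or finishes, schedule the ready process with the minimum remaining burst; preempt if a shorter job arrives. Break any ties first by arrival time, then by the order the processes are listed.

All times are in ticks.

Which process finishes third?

P5

Timeline: | P1 0-6 | P3 6-8 | P2 8-9 | P5 9-11 | P2 11-15 | P4 15-27 |
Completion: P1=6  P2=15  P3=8  P4=27  P5=11
Finish order: P1 → P3 → P5 → P2 → P4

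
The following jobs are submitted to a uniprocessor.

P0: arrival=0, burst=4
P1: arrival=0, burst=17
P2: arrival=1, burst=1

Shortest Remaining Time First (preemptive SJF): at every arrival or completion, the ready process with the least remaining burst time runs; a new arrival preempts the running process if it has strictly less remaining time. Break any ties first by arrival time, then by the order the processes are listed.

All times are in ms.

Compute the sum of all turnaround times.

Schedule: | P0 0-1 | P2 1-2 | P0 2-5 | P1 5-22 |
Completion: P0=5  P1=22  P2=2
Turnaround = completion − arrival: P0=5, P1=22, P2=1
Total turnaround = 5 + 22 + 1 = 28

28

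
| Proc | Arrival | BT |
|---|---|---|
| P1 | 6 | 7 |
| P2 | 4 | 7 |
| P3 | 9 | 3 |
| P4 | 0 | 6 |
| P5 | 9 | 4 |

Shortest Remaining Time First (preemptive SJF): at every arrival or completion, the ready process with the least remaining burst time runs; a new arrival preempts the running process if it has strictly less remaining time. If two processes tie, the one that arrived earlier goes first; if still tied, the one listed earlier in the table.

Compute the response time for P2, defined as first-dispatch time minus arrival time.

Timeline: | P4 0-6 | P2 6-9 | P3 9-12 | P2 12-16 | P5 16-20 | P1 20-27 |
Completion: P1=27  P2=16  P3=12  P4=6  P5=20
Turnaround (C−A): P1=21  P2=12  P3=3  P4=6  P5=11
Response(P2) = first start − arrival = 6 − 4 = 2

2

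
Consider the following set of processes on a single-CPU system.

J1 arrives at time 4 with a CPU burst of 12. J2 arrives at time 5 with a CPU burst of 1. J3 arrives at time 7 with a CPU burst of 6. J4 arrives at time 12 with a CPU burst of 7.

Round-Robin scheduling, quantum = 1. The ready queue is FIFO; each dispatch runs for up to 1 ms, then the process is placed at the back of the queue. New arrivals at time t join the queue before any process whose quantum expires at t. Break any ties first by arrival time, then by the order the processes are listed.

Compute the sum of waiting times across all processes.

Timeline: | idle 0-4 | J1 4-5 | J2 5-6 | J1 6-7 | J3 7-8 | J1 8-9 | J3 9-10 | J1 10-11 | J3 11-12 | J1 12-13 | J4 13-14 | J3 14-15 | J1 15-16 | J4 16-17 | J3 17-18 | J1 18-19 | J4 19-20 | J3 20-21 | J1 21-22 | J4 22-23 | J1 23-24 | J4 24-25 | J1 25-26 | J4 26-27 | J1 27-28 | J4 28-29 | J1 29-30 |
Completion: J1=30  J2=6  J3=21  J4=29
Waiting = turnaround − burst: J1=14, J2=0, J3=8, J4=10
Total waiting = 14 + 0 + 8 + 10 = 32

32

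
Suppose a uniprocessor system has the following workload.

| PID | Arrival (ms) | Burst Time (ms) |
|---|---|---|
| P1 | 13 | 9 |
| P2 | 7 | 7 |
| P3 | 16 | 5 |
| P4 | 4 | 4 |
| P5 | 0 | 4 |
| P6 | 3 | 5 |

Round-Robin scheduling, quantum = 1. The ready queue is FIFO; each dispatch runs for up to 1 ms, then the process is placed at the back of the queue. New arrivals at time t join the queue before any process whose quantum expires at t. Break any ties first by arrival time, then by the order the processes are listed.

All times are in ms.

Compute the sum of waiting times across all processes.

Schedule: | P5 0-3 | P6 3-4 | P5 4-5 | P4 5-6 | P6 6-7 | P4 7-8 | P2 8-9 | P6 9-10 | P4 10-11 | P2 11-12 | P6 12-13 | P4 13-14 | P2 14-15 | P1 15-16 | P6 16-17 | P2 17-18 | P3 18-19 | P1 19-20 | P2 20-21 | P3 21-22 | P1 22-23 | P2 23-24 | P3 24-25 | P1 25-26 | P2 26-27 | P3 27-28 | P1 28-29 | P3 29-30 | P1 30-34 |
Completion: P1=34  P2=27  P3=30  P4=14  P5=5  P6=17
Turnaround (C−A): P1=21  P2=20  P3=14  P4=10  P5=5  P6=14
Waiting = turnaround − burst: P1=12, P2=13, P3=9, P4=6, P5=1, P6=9
Total waiting = 12 + 13 + 9 + 6 + 1 + 9 = 50

50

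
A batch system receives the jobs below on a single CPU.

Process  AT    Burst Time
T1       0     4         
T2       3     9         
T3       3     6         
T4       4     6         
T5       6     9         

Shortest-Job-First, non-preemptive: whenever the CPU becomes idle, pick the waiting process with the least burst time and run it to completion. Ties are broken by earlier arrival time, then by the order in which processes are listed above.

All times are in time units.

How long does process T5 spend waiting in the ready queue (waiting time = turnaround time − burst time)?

19

Timeline: | T1 0-4 | T3 4-10 | T4 10-16 | T2 16-25 | T5 25-34 |
Completion: T1=4  T2=25  T3=10  T4=16  T5=34
Turnaround (C−A): T1=4  T2=22  T3=7  T4=12  T5=28
Waiting(T5) = turnaround − burst = 28 − 9 = 19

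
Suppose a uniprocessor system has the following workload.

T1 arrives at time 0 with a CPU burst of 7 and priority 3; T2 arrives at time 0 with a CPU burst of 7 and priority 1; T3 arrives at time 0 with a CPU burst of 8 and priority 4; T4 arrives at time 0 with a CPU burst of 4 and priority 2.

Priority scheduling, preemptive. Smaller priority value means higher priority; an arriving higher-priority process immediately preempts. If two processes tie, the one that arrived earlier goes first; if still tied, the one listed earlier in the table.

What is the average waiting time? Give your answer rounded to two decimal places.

9.00

Timeline: | T2 0-7 | T4 7-11 | T1 11-18 | T3 18-26 |
Completion: T1=18  T2=7  T3=26  T4=11
Turnaround (C−A): T1=18  T2=7  T3=26  T4=11
Waiting times: T1=11, T2=0, T3=18, T4=7
Average waiting = (11+0+18+7) / 4 = 36/4 = 9.00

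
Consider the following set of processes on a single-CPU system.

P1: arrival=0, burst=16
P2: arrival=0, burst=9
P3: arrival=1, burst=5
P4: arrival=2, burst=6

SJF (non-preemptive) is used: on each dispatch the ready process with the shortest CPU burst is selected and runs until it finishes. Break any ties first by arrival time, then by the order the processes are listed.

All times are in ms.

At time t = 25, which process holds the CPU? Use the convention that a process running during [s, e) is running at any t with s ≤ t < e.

P1

Gantt: | P2 0-9 | P3 9-14 | P4 14-20 | P1 20-36 |
Completion: P1=36  P2=9  P3=14  P4=20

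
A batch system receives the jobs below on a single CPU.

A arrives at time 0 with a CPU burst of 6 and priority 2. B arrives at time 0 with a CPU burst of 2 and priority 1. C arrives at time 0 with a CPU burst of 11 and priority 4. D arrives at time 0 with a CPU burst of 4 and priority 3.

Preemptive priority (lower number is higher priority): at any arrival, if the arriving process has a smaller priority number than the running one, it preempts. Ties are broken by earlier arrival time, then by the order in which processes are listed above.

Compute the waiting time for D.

8

Schedule: | B 0-2 | A 2-8 | D 8-12 | C 12-23 |
Completion: A=8  B=2  C=23  D=12
Turnaround (C−A): A=8  B=2  C=23  D=12
Waiting(D) = turnaround − burst = 12 − 4 = 8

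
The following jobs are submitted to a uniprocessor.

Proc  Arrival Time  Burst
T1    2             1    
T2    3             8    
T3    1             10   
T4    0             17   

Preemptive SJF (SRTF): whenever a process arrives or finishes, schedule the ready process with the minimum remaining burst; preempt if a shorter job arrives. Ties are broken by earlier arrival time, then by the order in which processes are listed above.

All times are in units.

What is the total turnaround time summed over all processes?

Timeline: | T4 0-1 | T3 1-2 | T1 2-3 | T2 3-11 | T3 11-20 | T4 20-36 |
Completion: T1=3  T2=11  T3=20  T4=36
Turnaround (C−A): T1=1  T2=8  T3=19  T4=36
Turnaround = completion − arrival: T1=1, T2=8, T3=19, T4=36
Total turnaround = 1 + 8 + 19 + 36 = 64

64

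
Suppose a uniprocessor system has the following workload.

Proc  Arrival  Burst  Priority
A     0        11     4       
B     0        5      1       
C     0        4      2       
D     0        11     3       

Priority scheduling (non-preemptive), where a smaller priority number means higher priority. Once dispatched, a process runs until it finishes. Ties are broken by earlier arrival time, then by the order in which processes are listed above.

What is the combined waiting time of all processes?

Gantt: | B 0-5 | C 5-9 | D 9-20 | A 20-31 |
Completion: A=31  B=5  C=9  D=20
Turnaround (C−A): A=31  B=5  C=9  D=20
Waiting = turnaround − burst: A=20, B=0, C=5, D=9
Total waiting = 20 + 0 + 5 + 9 = 34

34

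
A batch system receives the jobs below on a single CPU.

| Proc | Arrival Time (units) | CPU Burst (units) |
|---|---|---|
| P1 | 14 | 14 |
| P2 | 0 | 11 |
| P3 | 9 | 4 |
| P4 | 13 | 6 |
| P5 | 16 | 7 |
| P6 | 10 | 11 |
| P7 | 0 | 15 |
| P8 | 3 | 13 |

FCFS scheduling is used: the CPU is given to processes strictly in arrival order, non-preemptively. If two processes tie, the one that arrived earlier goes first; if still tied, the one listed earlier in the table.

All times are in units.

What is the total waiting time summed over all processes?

242

Gantt: | P2 0-11 | P7 11-26 | P8 26-39 | P3 39-43 | P6 43-54 | P4 54-60 | P1 60-74 | P5 74-81 |
Completion: P1=74  P2=11  P3=43  P4=60  P5=81  P6=54  P7=26  P8=39
Turnaround (C−A): P1=60  P2=11  P3=34  P4=47  P5=65  P6=44  P7=26  P8=36
Waiting = turnaround − burst: P1=46, P2=0, P3=30, P4=41, P5=58, P6=33, P7=11, P8=23
Total waiting = 46 + 0 + 30 + 41 + 58 + 33 + 11 + 23 = 242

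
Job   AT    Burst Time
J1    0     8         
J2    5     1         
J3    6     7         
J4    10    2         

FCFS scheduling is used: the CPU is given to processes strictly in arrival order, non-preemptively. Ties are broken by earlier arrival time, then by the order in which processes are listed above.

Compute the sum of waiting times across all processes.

Timeline: | J1 0-8 | J2 8-9 | J3 9-16 | J4 16-18 |
Completion: J1=8  J2=9  J3=16  J4=18
Turnaround (C−A): J1=8  J2=4  J3=10  J4=8
Waiting = turnaround − burst: J1=0, J2=3, J3=3, J4=6
Total waiting = 0 + 3 + 3 + 6 = 12

12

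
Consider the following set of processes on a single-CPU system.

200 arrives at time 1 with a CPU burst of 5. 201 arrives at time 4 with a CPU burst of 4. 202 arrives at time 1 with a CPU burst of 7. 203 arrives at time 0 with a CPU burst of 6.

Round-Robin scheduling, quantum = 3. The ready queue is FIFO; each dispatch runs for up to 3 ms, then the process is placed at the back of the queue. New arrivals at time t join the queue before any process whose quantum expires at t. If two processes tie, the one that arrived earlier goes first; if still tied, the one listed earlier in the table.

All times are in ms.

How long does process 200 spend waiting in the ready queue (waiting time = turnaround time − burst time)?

11

Timeline: | 203 0-3 | 200 3-6 | 202 6-9 | 203 9-12 | 201 12-15 | 200 15-17 | 202 17-20 | 201 20-21 | 202 21-22 |
Completion: 200=17  201=21  202=22  203=12
Waiting(200) = turnaround − burst = 16 − 5 = 11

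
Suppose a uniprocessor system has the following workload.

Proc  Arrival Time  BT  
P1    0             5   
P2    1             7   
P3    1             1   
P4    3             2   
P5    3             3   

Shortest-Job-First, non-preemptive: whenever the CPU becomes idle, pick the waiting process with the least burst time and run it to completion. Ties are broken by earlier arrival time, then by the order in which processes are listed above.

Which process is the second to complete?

P3

Gantt: | P1 0-5 | P3 5-6 | P4 6-8 | P5 8-11 | P2 11-18 |
Completion: P1=5  P2=18  P3=6  P4=8  P5=11
Turnaround (C−A): P1=5  P2=17  P3=5  P4=5  P5=8
Finish order: P1 → P3 → P4 → P5 → P2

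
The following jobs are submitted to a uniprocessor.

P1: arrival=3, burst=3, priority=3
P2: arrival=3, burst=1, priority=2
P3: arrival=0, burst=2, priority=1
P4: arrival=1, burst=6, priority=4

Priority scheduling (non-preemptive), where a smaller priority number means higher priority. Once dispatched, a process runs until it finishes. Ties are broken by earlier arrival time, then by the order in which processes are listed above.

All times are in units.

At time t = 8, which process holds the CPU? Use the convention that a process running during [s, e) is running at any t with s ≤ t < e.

P2

Gantt: | P3 0-2 | P4 2-8 | P2 8-9 | P1 9-12 |
Completion: P1=12  P2=9  P3=2  P4=8
Turnaround (C−A): P1=9  P2=6  P3=2  P4=7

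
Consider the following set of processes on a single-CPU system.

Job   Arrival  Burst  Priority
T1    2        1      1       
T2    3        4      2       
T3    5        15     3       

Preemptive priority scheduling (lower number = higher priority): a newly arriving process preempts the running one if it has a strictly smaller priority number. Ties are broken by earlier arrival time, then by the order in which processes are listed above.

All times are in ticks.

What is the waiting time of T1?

Timeline: | idle 0-2 | T1 2-3 | T2 3-7 | T3 7-22 |
Completion: T1=3  T2=7  T3=22
Turnaround (C−A): T1=1  T2=4  T3=17
Waiting(T1) = turnaround − burst = 1 − 1 = 0

0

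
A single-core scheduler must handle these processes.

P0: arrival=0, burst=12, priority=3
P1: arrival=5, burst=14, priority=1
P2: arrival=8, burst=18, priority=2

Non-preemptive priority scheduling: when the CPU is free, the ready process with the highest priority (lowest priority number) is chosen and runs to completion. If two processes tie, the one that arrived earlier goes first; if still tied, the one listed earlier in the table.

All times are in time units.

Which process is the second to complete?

Timeline: | P0 0-12 | P1 12-26 | P2 26-44 |
Completion: P0=12  P1=26  P2=44
Turnaround (C−A): P0=12  P1=21  P2=36
Finish order: P0 → P1 → P2

P1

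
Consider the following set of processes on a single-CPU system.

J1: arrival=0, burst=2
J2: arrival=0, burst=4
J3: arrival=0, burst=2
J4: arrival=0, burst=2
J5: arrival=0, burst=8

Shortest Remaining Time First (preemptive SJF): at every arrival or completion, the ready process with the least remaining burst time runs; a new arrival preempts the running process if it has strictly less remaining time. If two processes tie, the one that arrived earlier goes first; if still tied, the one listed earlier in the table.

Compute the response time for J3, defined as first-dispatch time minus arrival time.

2

Gantt: | J1 0-2 | J3 2-4 | J4 4-6 | J2 6-10 | J5 10-18 |
Completion: J1=2  J2=10  J3=4  J4=6  J5=18
Response(J3) = first start − arrival = 2 − 0 = 2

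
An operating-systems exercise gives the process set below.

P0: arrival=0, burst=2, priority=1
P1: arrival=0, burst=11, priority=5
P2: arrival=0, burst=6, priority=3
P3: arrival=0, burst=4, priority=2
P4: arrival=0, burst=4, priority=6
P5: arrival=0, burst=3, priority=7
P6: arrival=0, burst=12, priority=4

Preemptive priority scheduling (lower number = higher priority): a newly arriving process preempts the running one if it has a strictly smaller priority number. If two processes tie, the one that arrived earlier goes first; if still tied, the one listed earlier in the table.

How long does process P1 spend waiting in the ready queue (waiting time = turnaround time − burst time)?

Timeline: | P0 0-2 | P3 2-6 | P2 6-12 | P6 12-24 | P1 24-35 | P4 35-39 | P5 39-42 |
Completion: P0=2  P1=35  P2=12  P3=6  P4=39  P5=42  P6=24
Waiting(P1) = turnaround − burst = 35 − 11 = 24

24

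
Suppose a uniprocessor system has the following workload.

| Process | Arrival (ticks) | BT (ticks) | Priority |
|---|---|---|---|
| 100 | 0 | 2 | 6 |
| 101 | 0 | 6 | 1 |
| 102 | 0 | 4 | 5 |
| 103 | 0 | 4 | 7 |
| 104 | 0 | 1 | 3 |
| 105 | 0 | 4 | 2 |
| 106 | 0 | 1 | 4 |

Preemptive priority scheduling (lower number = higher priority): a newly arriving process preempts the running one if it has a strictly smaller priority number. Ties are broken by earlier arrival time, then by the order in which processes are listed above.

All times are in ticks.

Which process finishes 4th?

106

Schedule: | 101 0-6 | 105 6-10 | 104 10-11 | 106 11-12 | 102 12-16 | 100 16-18 | 103 18-22 |
Completion: 100=18  101=6  102=16  103=22  104=11  105=10  106=12
Turnaround (C−A): 100=18  101=6  102=16  103=22  104=11  105=10  106=12
Finish order: 101 → 105 → 104 → 106 → 102 → 100 → 103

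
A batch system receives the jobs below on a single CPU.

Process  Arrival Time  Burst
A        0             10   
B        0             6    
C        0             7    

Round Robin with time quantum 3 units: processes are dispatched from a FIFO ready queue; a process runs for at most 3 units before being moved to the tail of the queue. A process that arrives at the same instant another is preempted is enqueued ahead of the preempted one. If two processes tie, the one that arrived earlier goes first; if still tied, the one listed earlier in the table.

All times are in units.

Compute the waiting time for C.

Timeline: | A 0-3 | B 3-6 | C 6-9 | A 9-12 | B 12-15 | C 15-18 | A 18-21 | C 21-22 | A 22-23 |
Completion: A=23  B=15  C=22
Waiting(C) = turnaround − burst = 22 − 7 = 15

15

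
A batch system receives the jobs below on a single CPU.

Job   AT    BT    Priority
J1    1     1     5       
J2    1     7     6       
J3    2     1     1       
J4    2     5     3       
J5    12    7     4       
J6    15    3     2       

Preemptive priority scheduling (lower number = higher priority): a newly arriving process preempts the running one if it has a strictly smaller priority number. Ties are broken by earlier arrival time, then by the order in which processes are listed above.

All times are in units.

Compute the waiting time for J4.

Schedule: | idle 0-1 | J1 1-2 | J3 2-3 | J4 3-8 | J2 8-12 | J5 12-15 | J6 15-18 | J5 18-22 | J2 22-25 |
Completion: J1=2  J2=25  J3=3  J4=8  J5=22  J6=18
Waiting(J4) = turnaround − burst = 6 − 5 = 1

1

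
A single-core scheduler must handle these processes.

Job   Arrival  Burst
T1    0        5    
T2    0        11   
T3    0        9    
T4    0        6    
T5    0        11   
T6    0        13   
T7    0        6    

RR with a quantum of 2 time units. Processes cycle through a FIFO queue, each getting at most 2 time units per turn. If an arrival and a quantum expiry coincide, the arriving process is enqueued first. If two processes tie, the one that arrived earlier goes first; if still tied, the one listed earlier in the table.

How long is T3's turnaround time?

52

Timeline: | T1 0-2 | T2 2-4 | T3 4-6 | T4 6-8 | T5 8-10 | T6 10-12 | T7 12-14 | T1 14-16 | T2 16-18 | T3 18-20 | T4 20-22 | T5 22-24 | T6 24-26 | T7 26-28 | T1 28-29 | T2 29-31 | T3 31-33 | T4 33-35 | T5 35-37 | T6 37-39 | T7 39-41 | T2 41-43 | T3 43-45 | T5 45-47 | T6 47-49 | T2 49-51 | T3 51-52 | T5 52-54 | T6 54-56 | T2 56-57 | T5 57-58 | T6 58-61 |
Completion: T1=29  T2=57  T3=52  T4=35  T5=58  T6=61  T7=41
Turnaround (C−A): T1=29  T2=57  T3=52  T4=35  T5=58  T6=61  T7=41
Turnaround(T3) = completion − arrival = 52 − 0 = 52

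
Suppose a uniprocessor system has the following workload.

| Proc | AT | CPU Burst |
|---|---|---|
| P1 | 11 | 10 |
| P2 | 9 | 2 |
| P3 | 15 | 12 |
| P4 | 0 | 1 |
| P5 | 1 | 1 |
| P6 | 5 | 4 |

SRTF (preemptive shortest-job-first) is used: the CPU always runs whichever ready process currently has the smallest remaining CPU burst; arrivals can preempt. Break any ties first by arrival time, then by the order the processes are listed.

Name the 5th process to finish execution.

P1

Timeline: | P4 0-1 | P5 1-2 | idle 2-5 | P6 5-9 | P2 9-11 | P1 11-21 | P3 21-33 |
Completion: P1=21  P2=11  P3=33  P4=1  P5=2  P6=9
Turnaround (C−A): P1=10  P2=2  P3=18  P4=1  P5=1  P6=4
Finish order: P4 → P5 → P6 → P2 → P1 → P3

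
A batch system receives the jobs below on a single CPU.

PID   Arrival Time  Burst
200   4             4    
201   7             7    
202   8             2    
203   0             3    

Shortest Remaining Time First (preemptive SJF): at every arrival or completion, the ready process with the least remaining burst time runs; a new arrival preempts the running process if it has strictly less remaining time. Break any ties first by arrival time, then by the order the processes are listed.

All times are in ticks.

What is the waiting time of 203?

Timeline: | 203 0-3 | idle 3-4 | 200 4-8 | 202 8-10 | 201 10-17 |
Completion: 200=8  201=17  202=10  203=3
Waiting(203) = turnaround − burst = 3 − 3 = 0

0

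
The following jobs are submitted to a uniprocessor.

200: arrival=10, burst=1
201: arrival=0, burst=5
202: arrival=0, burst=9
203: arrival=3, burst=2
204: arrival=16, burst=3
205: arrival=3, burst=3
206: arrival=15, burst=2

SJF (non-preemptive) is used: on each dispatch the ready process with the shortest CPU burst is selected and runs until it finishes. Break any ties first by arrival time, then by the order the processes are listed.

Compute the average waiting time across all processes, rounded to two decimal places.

Schedule: | 201 0-5 | 203 5-7 | 205 7-10 | 200 10-11 | 202 11-20 | 206 20-22 | 204 22-25 |
Completion: 200=11  201=5  202=20  203=7  204=25  205=10  206=22
Waiting times: 200=0, 201=0, 202=11, 203=2, 204=6, 205=4, 206=5
Average waiting = (0+0+11+2+6+4+5) / 7 = 28/7 = 4.00

4.00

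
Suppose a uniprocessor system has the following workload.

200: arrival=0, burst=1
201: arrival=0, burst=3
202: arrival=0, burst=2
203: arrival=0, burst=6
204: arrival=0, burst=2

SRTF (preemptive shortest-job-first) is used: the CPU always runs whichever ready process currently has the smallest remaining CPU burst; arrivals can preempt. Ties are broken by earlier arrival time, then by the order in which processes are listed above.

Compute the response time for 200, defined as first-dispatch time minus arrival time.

0

Timeline: | 200 0-1 | 202 1-3 | 204 3-5 | 201 5-8 | 203 8-14 |
Completion: 200=1  201=8  202=3  203=14  204=5
Turnaround (C−A): 200=1  201=8  202=3  203=14  204=5
Response(200) = first start − arrival = 0 − 0 = 0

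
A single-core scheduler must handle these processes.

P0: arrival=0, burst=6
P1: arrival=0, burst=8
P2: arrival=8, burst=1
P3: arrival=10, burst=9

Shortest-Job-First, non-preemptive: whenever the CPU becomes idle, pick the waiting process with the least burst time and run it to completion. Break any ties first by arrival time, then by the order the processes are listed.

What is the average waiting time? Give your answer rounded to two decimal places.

4.25

Timeline: | P0 0-6 | P1 6-14 | P2 14-15 | P3 15-24 |
Completion: P0=6  P1=14  P2=15  P3=24
Waiting times: P0=0, P1=6, P2=6, P3=5
Average waiting = (0+6+6+5) / 4 = 17/4 = 4.25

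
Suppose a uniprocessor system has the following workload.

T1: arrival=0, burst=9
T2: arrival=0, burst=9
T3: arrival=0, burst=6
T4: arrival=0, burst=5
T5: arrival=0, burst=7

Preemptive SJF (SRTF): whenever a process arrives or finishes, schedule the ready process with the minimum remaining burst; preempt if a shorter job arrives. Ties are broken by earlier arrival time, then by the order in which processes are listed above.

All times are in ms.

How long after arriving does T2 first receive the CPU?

Timeline: | T4 0-5 | T3 5-11 | T5 11-18 | T1 18-27 | T2 27-36 |
Completion: T1=27  T2=36  T3=11  T4=5  T5=18
Turnaround (C−A): T1=27  T2=36  T3=11  T4=5  T5=18
Response(T2) = first start − arrival = 27 − 0 = 27

27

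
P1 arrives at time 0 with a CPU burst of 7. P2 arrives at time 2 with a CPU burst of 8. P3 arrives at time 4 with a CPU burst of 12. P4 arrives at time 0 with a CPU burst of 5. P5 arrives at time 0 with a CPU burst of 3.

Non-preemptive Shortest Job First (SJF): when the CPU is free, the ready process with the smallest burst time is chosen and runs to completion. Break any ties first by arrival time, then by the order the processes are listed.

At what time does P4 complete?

8

Timeline: | P5 0-3 | P4 3-8 | P1 8-15 | P2 15-23 | P3 23-35 |
Completion: P1=15  P2=23  P3=35  P4=8  P5=3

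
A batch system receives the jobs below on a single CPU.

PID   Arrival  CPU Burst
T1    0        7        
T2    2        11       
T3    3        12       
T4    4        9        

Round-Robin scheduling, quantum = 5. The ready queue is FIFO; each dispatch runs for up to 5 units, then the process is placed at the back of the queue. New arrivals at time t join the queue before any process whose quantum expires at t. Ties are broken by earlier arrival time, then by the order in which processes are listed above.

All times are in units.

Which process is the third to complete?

T2

Gantt: | T1 0-5 | T2 5-10 | T3 10-15 | T4 15-20 | T1 20-22 | T2 22-27 | T3 27-32 | T4 32-36 | T2 36-37 | T3 37-39 |
Completion: T1=22  T2=37  T3=39  T4=36
Finish order: T1 → T4 → T2 → T3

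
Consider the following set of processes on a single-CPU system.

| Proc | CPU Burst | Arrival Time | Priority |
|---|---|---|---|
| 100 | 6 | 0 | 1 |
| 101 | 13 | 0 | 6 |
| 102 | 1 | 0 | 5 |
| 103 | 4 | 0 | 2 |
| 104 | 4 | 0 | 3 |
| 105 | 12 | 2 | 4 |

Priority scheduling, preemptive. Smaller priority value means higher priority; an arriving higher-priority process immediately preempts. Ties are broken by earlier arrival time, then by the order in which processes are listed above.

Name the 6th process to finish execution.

101

Timeline: | 100 0-6 | 103 6-10 | 104 10-14 | 105 14-26 | 102 26-27 | 101 27-40 |
Completion: 100=6  101=40  102=27  103=10  104=14  105=26
Turnaround (C−A): 100=6  101=40  102=27  103=10  104=14  105=24
Finish order: 100 → 103 → 104 → 105 → 102 → 101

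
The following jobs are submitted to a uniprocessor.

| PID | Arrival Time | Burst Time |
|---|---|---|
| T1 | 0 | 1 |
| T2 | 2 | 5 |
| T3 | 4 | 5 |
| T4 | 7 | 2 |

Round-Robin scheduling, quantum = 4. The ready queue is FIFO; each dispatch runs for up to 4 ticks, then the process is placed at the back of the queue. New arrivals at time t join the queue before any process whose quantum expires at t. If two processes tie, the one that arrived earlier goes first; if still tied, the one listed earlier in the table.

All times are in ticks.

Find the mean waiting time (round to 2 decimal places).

Schedule: | T1 0-1 | idle 1-2 | T2 2-6 | T3 6-10 | T2 10-11 | T4 11-13 | T3 13-14 |
Completion: T1=1  T2=11  T3=14  T4=13
Waiting times: T1=0, T2=4, T3=5, T4=4
Average waiting = (0+4+5+4) / 4 = 13/4 = 3.25

3.25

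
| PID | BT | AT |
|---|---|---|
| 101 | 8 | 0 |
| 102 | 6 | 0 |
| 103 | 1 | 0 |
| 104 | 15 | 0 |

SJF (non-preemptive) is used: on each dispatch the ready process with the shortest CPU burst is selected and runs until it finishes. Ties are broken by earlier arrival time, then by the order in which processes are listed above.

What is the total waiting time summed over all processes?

23

Timeline: | 103 0-1 | 102 1-7 | 101 7-15 | 104 15-30 |
Completion: 101=15  102=7  103=1  104=30
Waiting = turnaround − burst: 101=7, 102=1, 103=0, 104=15
Total waiting = 7 + 1 + 0 + 15 = 23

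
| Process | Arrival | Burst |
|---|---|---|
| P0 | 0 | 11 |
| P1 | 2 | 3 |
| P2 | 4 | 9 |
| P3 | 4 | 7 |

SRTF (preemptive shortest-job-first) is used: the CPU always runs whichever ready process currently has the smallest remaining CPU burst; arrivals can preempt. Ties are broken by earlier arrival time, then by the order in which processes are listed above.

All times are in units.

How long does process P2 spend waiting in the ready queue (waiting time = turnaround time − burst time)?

Gantt: | P0 0-2 | P1 2-5 | P3 5-12 | P0 12-21 | P2 21-30 |
Completion: P0=21  P1=5  P2=30  P3=12
Turnaround (C−A): P0=21  P1=3  P2=26  P3=8
Waiting(P2) = turnaround − burst = 26 − 9 = 17

17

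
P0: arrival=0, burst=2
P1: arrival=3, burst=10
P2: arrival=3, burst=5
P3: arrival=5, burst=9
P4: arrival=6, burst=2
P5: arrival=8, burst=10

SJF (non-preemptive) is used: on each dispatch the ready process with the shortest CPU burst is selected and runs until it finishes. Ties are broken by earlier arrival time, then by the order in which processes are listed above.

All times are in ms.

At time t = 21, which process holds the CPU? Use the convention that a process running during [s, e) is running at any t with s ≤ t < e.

P1

Schedule: | P0 0-2 | idle 2-3 | P2 3-8 | P4 8-10 | P3 10-19 | P1 19-29 | P5 29-39 |
Completion: P0=2  P1=29  P2=8  P3=19  P4=10  P5=39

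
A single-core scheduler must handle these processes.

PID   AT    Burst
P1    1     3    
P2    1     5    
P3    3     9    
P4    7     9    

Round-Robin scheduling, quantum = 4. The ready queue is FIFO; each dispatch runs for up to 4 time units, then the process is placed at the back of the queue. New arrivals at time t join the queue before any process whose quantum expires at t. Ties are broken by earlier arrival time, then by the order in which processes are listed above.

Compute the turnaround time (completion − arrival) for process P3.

Gantt: | idle 0-1 | P1 1-4 | P2 4-8 | P3 8-12 | P4 12-16 | P2 16-17 | P3 17-21 | P4 21-25 | P3 25-26 | P4 26-27 |
Completion: P1=4  P2=17  P3=26  P4=27
Turnaround (C−A): P1=3  P2=16  P3=23  P4=20
Turnaround(P3) = completion − arrival = 26 − 3 = 23

23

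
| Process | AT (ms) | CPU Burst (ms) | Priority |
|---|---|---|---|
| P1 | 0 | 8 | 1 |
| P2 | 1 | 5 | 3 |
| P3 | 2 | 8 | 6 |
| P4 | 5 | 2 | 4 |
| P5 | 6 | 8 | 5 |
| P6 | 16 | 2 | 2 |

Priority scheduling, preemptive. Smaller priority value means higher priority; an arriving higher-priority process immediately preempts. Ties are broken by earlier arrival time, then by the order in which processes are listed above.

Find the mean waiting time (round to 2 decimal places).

8.17

Timeline: | P1 0-8 | P2 8-13 | P4 13-15 | P5 15-16 | P6 16-18 | P5 18-25 | P3 25-33 |
Completion: P1=8  P2=13  P3=33  P4=15  P5=25  P6=18
Waiting times: P1=0, P2=7, P3=23, P4=8, P5=11, P6=0
Average waiting = (0+7+23+8+11+0) / 6 = 49/6 = 8.17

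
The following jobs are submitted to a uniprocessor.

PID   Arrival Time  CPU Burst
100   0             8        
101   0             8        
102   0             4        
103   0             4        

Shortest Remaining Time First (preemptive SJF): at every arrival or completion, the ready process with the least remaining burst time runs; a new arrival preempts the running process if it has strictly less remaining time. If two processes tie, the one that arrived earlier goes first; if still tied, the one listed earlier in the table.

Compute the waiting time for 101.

16

Gantt: | 102 0-4 | 103 4-8 | 100 8-16 | 101 16-24 |
Completion: 100=16  101=24  102=4  103=8
Waiting(101) = turnaround − burst = 24 − 8 = 16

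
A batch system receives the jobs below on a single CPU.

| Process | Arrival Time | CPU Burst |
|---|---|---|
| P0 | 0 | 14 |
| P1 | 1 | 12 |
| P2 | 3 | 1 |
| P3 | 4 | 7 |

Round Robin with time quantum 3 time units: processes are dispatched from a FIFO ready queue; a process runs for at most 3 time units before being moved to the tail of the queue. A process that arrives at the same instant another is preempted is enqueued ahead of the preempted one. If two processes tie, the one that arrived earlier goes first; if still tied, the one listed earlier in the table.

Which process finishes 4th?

P0

Gantt: | P0 0-3 | P1 3-6 | P2 6-7 | P0 7-10 | P3 10-13 | P1 13-16 | P0 16-19 | P3 19-22 | P1 22-25 | P0 25-28 | P3 28-29 | P1 29-32 | P0 32-34 |
Completion: P0=34  P1=32  P2=7  P3=29
Finish order: P2 → P3 → P1 → P0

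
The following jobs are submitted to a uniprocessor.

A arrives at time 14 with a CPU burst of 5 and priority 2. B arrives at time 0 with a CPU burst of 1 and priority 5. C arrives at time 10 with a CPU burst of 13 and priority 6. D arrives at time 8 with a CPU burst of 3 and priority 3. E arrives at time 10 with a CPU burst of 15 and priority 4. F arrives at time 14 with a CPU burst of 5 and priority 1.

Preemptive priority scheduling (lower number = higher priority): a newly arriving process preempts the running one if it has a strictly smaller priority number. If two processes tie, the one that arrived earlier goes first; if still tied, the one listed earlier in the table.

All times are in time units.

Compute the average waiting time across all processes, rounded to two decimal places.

Gantt: | B 0-1 | idle 1-8 | D 8-11 | E 11-14 | F 14-19 | A 19-24 | E 24-36 | C 36-49 |
Completion: A=24  B=1  C=49  D=11  E=36  F=19
Waiting times: A=5, B=0, C=26, D=0, E=11, F=0
Average waiting = (5+0+26+0+11+0) / 6 = 42/6 = 7.00

7.00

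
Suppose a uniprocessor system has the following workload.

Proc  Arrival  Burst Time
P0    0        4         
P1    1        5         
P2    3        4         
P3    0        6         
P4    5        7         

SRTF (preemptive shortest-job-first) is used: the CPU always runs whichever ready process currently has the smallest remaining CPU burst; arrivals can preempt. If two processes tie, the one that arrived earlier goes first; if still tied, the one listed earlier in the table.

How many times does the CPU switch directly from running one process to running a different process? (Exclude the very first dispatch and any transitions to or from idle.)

Gantt: | P0 0-4 | P2 4-8 | P1 8-13 | P3 13-19 | P4 19-26 |
Completion: P0=4  P1=13  P2=8  P3=19  P4=26
Turnaround (C−A): P0=4  P1=12  P2=5  P3=19  P4=21

4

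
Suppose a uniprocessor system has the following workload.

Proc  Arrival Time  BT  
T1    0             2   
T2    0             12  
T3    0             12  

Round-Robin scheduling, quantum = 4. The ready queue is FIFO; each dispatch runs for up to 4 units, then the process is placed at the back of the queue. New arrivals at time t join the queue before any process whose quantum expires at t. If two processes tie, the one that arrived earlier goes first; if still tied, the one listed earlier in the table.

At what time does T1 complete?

Schedule: | T1 0-2 | T2 2-6 | T3 6-10 | T2 10-14 | T3 14-18 | T2 18-22 | T3 22-26 |
Completion: T1=2  T2=22  T3=26
Turnaround (C−A): T1=2  T2=22  T3=26

2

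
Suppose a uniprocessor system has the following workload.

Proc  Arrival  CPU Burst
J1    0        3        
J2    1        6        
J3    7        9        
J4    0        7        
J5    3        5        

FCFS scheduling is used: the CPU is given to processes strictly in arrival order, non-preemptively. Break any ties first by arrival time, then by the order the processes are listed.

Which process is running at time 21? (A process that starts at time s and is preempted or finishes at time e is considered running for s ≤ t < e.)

Gantt: | J1 0-3 | J4 3-10 | J2 10-16 | J5 16-21 | J3 21-30 |
Completion: J1=3  J2=16  J3=30  J4=10  J5=21
Turnaround (C−A): J1=3  J2=15  J3=23  J4=10  J5=18

J3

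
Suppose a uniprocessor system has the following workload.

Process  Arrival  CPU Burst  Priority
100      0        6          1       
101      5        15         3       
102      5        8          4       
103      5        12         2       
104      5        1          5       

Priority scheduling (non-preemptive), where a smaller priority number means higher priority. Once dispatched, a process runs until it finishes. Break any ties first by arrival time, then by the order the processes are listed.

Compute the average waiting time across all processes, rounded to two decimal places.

Schedule: | 100 0-6 | 103 6-18 | 101 18-33 | 102 33-41 | 104 41-42 |
Completion: 100=6  101=33  102=41  103=18  104=42
Waiting times: 100=0, 101=13, 102=28, 103=1, 104=36
Average waiting = (0+13+28+1+36) / 5 = 78/5 = 15.60

15.60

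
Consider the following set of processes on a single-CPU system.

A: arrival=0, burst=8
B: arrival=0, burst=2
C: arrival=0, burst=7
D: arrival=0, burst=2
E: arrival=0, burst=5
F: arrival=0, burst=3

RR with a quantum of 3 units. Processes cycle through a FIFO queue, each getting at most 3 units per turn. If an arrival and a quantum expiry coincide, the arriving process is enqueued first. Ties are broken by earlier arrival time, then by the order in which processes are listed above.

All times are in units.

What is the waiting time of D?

8

Gantt: | A 0-3 | B 3-5 | C 5-8 | D 8-10 | E 10-13 | F 13-16 | A 16-19 | C 19-22 | E 22-24 | A 24-26 | C 26-27 |
Completion: A=26  B=5  C=27  D=10  E=24  F=16
Turnaround (C−A): A=26  B=5  C=27  D=10  E=24  F=16
Waiting(D) = turnaround − burst = 10 − 2 = 8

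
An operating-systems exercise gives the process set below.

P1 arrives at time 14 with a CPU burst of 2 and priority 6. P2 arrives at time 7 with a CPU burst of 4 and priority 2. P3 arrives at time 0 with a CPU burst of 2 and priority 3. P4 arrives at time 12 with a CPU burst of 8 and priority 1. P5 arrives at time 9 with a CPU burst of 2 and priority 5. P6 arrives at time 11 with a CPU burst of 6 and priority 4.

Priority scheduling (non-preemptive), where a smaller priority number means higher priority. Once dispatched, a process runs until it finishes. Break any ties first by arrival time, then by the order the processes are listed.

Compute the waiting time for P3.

Gantt: | P3 0-2 | idle 2-7 | P2 7-11 | P6 11-17 | P4 17-25 | P5 25-27 | P1 27-29 |
Completion: P1=29  P2=11  P3=2  P4=25  P5=27  P6=17
Waiting(P3) = turnaround − burst = 2 − 2 = 0

0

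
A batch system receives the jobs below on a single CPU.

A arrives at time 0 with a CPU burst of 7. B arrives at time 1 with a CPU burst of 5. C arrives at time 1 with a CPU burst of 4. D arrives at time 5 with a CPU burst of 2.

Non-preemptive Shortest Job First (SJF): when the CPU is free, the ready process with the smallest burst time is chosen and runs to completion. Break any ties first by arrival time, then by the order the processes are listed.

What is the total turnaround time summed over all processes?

Gantt: | A 0-7 | D 7-9 | C 9-13 | B 13-18 |
Completion: A=7  B=18  C=13  D=9
Turnaround = completion − arrival: A=7, B=17, C=12, D=4
Total turnaround = 7 + 17 + 12 + 4 = 40

40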